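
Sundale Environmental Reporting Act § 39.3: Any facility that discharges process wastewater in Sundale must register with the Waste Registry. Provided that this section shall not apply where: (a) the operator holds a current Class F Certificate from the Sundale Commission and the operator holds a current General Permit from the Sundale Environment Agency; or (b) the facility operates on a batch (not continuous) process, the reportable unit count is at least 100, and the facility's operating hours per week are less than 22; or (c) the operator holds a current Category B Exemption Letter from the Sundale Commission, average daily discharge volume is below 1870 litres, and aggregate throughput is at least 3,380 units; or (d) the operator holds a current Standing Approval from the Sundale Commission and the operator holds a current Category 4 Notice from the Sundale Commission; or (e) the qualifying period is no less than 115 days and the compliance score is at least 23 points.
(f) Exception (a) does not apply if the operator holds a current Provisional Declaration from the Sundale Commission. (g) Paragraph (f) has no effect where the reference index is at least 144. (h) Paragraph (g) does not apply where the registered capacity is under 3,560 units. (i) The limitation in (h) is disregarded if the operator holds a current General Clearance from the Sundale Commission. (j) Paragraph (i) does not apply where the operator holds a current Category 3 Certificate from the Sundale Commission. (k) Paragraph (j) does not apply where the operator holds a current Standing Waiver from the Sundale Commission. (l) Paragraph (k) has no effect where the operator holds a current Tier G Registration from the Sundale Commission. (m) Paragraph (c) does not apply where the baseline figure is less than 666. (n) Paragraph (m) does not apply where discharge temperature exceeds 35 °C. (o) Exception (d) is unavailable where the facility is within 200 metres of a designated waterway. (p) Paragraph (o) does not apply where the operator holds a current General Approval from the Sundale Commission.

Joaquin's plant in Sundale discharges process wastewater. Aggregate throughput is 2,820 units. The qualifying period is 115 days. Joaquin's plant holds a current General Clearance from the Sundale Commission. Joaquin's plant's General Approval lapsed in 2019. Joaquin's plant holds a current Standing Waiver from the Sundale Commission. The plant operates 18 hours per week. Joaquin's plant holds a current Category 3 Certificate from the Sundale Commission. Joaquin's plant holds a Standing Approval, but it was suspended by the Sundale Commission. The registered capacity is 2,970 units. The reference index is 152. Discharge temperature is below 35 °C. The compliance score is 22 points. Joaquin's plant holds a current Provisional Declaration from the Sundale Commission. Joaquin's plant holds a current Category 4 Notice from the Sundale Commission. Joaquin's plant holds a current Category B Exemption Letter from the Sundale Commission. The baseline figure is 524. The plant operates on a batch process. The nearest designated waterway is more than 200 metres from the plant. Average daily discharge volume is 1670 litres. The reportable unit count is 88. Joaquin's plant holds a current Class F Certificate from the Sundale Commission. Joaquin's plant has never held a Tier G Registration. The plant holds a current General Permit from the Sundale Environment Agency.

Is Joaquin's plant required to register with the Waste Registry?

All of (a)'s requirements are met (a current Class F Certificate is held; a current General Permit is held). Under paragraphs (f)–(l): (f) operates (a current Provisional Declaration is held), but is itself disapplied by (g): (g) operates against (f): the reference index is 152, meeting the 144 threshold. (h) would limit (g) — the registered capacity is 2,970 units, under the 3,560 units limit — but (i) sets (h) aside: (i) operates against (h): a current General Clearance is held. (j) would limit (i) — a current Category 3 Certificate is held — but (k) sets (j) aside: (k) operates — a current Standing Waiver is held. (l), which would lift (k), is not triggered — there is no Tier G Registration in force. Exception (a) stands.
Exception (b) does not apply: the reportable unit count is 88, short of 100.
Exception (c) fails — aggregate throughput is 2,820 units, short of 3,380 units.
Exception (d) requires that the operator holds a current Standing Approval from the Sundale Commission; but there is no Standing Approval in force, so (d) is unavailable.
Exception (e) requires that the compliance score is at least 23 points; but the compliance score is 22 points, short of 23 points, so (e) is unavailable.

No — exception (a) applies; Joaquin's plant is not required to register with the Waste Registry.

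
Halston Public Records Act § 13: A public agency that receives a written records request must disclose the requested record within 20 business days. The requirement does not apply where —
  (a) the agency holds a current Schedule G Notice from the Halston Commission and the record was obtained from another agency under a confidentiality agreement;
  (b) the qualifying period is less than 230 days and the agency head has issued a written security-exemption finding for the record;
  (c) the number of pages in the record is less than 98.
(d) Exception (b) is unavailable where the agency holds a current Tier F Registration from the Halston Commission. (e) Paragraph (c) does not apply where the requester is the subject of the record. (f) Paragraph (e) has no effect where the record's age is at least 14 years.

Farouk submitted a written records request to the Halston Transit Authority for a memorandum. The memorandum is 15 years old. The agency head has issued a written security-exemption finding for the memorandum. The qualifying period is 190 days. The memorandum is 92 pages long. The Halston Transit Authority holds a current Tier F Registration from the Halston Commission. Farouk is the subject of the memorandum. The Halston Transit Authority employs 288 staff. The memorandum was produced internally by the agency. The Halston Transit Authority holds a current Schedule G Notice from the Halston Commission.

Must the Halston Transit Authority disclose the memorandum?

No — exception (c) applies; the Halston Transit Authority is not required to disclose the memorandum.

Exception (a) does not apply: the memorandum was produced internally.
Exception (b)'s conditions are all satisfied: the qualifying period is 190 days, less than the 230 days limit; a written security-exemption finding has been issued. But applying paragraph (d): (d) operates — a current Tier F Registration is held. So (b) is unavailable.
Exception (c) is satisfied on its face — the number of pages in the record is 92, less than the 98 limit. Applying paragraphs (e)–(f): (e) would limit (c) — Farouk is the subject of the memorandum — but (f) sets (e) aside: (f) operates against (e): the record's age is 15 years, meeting the 14 years threshold. Exception (c) stands.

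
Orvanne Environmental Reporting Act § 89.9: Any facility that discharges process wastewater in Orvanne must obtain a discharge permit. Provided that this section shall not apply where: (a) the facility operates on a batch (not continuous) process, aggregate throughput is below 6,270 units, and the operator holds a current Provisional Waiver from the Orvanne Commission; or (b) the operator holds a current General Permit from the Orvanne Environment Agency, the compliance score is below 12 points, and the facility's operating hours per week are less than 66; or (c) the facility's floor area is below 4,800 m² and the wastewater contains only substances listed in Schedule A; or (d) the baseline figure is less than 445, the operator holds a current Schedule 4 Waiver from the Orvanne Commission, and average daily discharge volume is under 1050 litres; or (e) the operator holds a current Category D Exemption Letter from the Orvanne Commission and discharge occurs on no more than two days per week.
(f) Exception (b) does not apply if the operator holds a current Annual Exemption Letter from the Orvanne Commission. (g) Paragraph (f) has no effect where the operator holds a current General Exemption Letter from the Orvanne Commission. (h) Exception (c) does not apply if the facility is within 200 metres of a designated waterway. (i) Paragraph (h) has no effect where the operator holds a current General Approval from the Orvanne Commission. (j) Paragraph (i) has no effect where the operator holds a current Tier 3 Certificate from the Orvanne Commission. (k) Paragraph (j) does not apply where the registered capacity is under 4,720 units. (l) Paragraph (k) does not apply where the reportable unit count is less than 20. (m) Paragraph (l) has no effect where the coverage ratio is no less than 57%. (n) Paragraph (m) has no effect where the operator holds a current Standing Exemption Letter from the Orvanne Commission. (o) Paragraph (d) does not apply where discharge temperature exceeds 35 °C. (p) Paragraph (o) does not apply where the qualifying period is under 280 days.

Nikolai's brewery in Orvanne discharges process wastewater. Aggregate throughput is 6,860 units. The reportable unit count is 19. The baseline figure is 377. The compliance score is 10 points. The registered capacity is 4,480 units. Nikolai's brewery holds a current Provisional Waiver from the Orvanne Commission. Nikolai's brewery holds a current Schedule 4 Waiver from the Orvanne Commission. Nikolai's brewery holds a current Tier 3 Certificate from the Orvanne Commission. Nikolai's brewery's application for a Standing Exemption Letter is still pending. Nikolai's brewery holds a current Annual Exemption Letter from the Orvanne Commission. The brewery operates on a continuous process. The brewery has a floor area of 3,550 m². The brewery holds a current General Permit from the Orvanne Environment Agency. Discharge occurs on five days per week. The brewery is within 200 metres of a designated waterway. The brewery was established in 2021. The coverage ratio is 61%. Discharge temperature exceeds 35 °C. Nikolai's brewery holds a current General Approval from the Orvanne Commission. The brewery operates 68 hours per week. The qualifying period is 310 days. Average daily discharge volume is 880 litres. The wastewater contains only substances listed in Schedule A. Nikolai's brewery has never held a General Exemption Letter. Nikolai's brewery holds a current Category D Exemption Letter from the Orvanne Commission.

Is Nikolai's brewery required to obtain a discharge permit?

No — exception (c) applies; Nikolai's brewery is not required to obtain a discharge permit.

Exception (a) fails — the facility operates on a continuous process.
Exception (b) fails — the facility's operating hours per week are 68, not less than 66.
All of (c)'s requirements are met (the facility's floor area is 3,550 m², below the 4,800 m² limit; the wastewater is Schedule-A-only). Applying paragraphs (h)–(n): (h) is engaged (the brewery is within 200 m of a designated waterway), but yields to (i): (i) is engaged — a current General Approval is held. (j) is engaged (a current Tier 3 Certificate is held), but is overridden by (k): (k) operates against (j): the registered capacity is 4,480 units, under the 4,720 units limit. (l) would limit (k) — the reportable unit count is 19, less than the 20 limit — but (m) sets (l) aside: (m) operates against (l): the coverage ratio is 61%, meeting the 57% threshold. (n), which would lift (m), is not engaged — no current Standing Exemption Letter is held. Exception (c) stands.
Exception (d)'s conditions are all satisfied: the baseline figure is 377, less than the 445 limit; a current Schedule 4 Waiver is held; average daily discharge volume is 880 litres, under the 1050 litres limit. However, paragraphs (o)–(p) must be considered: (o) operates against (d): discharge temperature exceeds 35 °C. (p), which would lift (o), does not operate here — the qualifying period is 310 days, not under 280 days. (d) is therefore removed.
Exception (e) fails — discharge occurs on five days per week.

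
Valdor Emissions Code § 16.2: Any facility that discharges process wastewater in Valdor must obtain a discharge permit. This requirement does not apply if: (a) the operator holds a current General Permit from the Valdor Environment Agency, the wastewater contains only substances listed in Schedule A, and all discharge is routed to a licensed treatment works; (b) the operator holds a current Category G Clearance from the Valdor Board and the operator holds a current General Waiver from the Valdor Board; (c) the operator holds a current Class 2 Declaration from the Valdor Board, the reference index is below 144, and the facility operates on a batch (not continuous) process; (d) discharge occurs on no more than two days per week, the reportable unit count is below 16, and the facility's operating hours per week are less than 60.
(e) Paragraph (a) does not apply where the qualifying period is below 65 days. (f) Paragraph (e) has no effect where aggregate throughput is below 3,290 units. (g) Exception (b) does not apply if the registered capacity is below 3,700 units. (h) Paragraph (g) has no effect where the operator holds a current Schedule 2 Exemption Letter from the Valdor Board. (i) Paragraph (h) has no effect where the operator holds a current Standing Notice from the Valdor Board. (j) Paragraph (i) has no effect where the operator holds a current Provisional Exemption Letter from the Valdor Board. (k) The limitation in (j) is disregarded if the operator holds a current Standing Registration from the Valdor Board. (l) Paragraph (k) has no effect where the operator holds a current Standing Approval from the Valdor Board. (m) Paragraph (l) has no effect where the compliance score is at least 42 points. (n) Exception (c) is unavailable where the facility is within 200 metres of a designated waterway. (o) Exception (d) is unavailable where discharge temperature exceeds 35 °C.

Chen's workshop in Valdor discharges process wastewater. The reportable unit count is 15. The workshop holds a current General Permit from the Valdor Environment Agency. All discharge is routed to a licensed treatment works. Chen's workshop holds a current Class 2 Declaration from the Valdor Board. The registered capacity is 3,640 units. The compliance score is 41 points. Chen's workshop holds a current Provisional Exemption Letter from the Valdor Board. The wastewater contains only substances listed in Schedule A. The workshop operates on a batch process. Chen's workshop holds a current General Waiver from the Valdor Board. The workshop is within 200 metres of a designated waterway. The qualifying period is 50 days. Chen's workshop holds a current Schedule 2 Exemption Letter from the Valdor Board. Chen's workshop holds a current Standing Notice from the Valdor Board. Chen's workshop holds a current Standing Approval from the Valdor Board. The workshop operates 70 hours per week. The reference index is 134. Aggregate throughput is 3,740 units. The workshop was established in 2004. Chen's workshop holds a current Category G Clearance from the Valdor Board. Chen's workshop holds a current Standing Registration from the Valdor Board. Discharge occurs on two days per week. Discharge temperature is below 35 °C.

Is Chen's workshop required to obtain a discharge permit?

No — exception (b) applies; Chen's workshop is not required to obtain a discharge permit.

Exception (a)'s conditions are all satisfied: a current General Permit is held; the wastewater is Schedule-A-only; discharge is routed to a licensed treatment works. Turning to paragraphs (e)–(f): (e) is engaged — the qualifying period is 50 days, below the 65 days limit. (f), which would lift (e), does not operate here — aggregate throughput is 3,740 units, not below 3,290 units. So (a) is unavailable.
Exception (b): a current Category G Clearance is held; a current General Waiver is held — every condition holds. As to paragraphs (g)–(m): (g) is engaged (the registered capacity is 3,640 units, below the 3,700 units limit), but is itself disapplied by (h): (h) operates against (g): a current Schedule 2 Exemption Letter is held. (i) applies (a current Standing Notice is held), but is set aside by (j): (j) is triggered — a current Provisional Exemption Letter is held. (k) is engaged (a current Standing Registration is held), but is displaced by (l): (l) is engaged — a current Standing Approval is held. (m) is not engaged (the compliance score is 41 points, short of 42 points), so (l) stands. So (b) applies.
Exception (c): a current Class 2 Declaration is held; the reference index is 134, below the 144 limit; the facility operates on a batch process — every condition holds. Turning to paragraph (n): (n) operates against (c): the workshop is within 200 m of a designated waterway. (c) is therefore removed.
Exception (d) requires that the facility's operating hours per week are less than 60; but the facility's operating hours per week are 70, not less than 60, so (d) is unavailable.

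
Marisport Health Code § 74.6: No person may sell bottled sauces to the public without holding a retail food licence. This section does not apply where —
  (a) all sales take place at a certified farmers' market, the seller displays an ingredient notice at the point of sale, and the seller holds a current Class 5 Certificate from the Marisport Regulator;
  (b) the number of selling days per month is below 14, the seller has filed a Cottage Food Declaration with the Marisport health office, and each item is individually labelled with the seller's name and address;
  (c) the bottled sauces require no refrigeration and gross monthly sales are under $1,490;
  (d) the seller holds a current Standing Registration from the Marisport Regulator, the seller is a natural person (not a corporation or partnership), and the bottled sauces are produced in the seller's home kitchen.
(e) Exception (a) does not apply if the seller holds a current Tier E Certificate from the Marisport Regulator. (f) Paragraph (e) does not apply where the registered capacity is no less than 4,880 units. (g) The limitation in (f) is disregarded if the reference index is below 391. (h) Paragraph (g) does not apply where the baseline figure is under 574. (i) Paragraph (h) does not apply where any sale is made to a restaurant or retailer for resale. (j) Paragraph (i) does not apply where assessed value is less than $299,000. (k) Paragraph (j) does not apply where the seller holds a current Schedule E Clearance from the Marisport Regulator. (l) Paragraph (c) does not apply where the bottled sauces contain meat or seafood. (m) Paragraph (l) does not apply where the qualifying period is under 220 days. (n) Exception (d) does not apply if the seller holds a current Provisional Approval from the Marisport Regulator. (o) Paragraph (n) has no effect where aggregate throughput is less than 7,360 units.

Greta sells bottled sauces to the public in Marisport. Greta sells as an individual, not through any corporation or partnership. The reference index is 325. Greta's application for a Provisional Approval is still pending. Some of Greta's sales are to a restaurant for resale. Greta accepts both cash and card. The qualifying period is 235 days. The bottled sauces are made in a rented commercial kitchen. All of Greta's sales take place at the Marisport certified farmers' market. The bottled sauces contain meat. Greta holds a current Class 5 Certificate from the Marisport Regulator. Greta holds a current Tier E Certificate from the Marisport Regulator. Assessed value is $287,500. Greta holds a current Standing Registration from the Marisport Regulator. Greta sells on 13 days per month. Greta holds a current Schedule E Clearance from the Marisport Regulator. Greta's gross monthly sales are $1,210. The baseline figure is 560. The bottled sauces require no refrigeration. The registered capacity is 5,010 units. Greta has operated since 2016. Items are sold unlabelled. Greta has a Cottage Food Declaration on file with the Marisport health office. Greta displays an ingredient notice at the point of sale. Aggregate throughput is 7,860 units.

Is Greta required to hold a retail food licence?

Yes — Greta must hold a retail food licence.

Exception (a)'s conditions are all satisfied: all sales are at a certified farmers' market; an ingredient notice is displayed; a current Class 5 Certificate is held. Turning to paragraphs (e)–(k): (e) operates against (a): a current Tier E Certificate is held. (f) is triggered (the registered capacity is 5,010 units, meeting the 4,880 units threshold), but yields to (g): (g) is triggered — the reference index is 325, below the 391 limit. (h) would limit (g) — the baseline figure is 560, under the 574 limit — but (i) sets (h) aside: (i) operates against (h): some sales are to a restaurant for resale. (j) would limit (i) — assessed value is $287,500, less than the $299,000 limit — but (k) sets (j) aside: (k) operates against (j): a current Schedule E Clearance is held. So (a) is unavailable.
Exception (b) fails — items are sold unlabelled.
Exception (c) is satisfied on its face — the bottled sauces are shelf-stable; gross monthly sales are $1,210, under the $1,490 limit. But applying paragraphs (l)–(m): (l) operates — the bottled sauces contain meat. (m), which would lift (l), is not engaged — the qualifying period is 235 days, not under 220 days. (c) is therefore removed.
Exception (d) requires that the bottled sauces are produced in the seller's home kitchen; but the bottled sauces are made in a commercial kitchen, not a home kitchen, so (d) is unavailable.
None of the exceptions is available; § 74.6 applies in full.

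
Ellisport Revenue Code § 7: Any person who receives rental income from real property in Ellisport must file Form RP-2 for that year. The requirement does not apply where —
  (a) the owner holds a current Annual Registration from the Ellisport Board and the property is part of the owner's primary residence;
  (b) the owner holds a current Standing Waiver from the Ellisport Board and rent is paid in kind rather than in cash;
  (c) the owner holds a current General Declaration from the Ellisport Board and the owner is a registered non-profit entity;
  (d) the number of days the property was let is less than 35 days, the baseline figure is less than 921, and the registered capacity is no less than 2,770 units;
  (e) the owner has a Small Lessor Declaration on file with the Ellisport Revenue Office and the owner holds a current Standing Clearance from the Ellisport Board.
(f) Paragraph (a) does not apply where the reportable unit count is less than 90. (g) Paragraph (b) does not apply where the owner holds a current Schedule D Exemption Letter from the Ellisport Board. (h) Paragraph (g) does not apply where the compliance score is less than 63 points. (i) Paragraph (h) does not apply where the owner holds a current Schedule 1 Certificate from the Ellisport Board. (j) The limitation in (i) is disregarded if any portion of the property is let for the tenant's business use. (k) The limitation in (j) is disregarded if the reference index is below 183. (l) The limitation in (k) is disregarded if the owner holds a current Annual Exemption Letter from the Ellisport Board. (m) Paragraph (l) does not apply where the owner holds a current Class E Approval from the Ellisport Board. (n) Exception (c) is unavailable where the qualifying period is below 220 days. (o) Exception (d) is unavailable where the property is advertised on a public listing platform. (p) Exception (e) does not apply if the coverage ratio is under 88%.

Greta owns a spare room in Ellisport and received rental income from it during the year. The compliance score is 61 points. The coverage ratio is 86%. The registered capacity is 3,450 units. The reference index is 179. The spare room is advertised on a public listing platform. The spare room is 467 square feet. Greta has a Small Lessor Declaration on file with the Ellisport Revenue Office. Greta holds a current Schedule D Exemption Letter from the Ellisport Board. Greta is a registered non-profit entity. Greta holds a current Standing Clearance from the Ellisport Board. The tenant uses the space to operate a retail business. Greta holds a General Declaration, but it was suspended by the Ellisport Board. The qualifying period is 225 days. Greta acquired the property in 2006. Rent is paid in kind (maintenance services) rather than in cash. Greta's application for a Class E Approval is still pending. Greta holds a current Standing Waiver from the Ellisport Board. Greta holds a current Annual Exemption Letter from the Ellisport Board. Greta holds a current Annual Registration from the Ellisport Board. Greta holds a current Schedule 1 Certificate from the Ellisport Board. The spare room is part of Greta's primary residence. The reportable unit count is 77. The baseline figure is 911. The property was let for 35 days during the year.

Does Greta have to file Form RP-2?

No — exception (b) applies; Greta is not required to file Form RP-2.

Exception (a): a current Annual Registration is held; the spare room is part of the primary residence — every condition holds. But: (f) operates — the reportable unit count is 77, less than the 90 limit. So (a) is unavailable.
All of (b)'s requirements are met (a current Standing Waiver is held; rent is paid in kind). Under paragraphs (g)–(m): (g) would limit (b) — a current Schedule D Exemption Letter is held — but (h) sets (g) aside: (h) applies — the compliance score is 61 points, less than the 63 points limit. (i) operates (a current Schedule 1 Certificate is held), but is displaced by (j): (j) operates against (i): the space is let for business use. (k) would limit (j) — the reference index is 179, below the 183 limit — but (l) sets (k) aside: (l) operates — a current Annual Exemption Letter is held. (m) is inapplicable (there is no Class E Approval in force), so (l) stands. So (b) applies.
Exception (c) does not apply: there is no General Declaration in force.
Exception (d) does not apply: the number of days the property was let is 35 days, not less than 35 days.
Exception (e) is satisfied on its face — a Small Lessor Declaration is on file; a current Standing Clearance is held. Turning to paragraph (p): (p) operates against (e): the coverage ratio is 86%, under the 88% limit. (e) is therefore removed.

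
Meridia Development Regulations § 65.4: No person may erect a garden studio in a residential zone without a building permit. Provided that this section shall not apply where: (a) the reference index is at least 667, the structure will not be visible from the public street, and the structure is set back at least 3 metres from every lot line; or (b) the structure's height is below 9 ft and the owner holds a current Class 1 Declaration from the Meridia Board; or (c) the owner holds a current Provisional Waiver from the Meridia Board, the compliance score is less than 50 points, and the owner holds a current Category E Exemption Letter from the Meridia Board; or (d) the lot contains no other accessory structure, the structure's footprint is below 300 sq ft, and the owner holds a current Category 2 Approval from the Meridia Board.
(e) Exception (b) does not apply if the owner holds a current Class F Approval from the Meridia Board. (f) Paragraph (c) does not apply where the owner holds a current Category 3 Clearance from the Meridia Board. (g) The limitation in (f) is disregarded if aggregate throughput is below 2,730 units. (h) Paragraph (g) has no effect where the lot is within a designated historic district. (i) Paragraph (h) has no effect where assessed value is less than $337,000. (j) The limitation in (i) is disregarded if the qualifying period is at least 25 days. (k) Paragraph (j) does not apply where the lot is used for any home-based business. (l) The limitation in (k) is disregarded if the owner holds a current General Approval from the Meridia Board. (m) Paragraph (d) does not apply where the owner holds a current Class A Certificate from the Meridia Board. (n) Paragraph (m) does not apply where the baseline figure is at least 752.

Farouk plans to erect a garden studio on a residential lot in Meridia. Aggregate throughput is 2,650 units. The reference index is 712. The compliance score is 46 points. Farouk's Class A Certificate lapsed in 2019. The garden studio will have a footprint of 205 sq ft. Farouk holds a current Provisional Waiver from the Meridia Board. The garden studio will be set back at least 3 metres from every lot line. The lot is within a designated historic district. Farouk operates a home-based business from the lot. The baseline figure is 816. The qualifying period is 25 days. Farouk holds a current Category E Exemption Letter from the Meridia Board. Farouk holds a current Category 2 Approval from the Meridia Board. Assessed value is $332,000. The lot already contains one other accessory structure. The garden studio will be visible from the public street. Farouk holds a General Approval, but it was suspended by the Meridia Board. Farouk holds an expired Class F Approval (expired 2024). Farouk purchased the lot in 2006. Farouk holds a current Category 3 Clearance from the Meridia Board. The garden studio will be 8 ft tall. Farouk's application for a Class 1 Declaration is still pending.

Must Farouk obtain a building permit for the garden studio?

Exception (a) does not apply: the structure will be visible from the street.
Exception (b) fails — the Class 1 Declaration is not current.
Exception (c)'s conditions are all satisfied: a current Provisional Waiver is held; the compliance score is 46 points, less than the 50 points limit; a current Category E Exemption Letter is held. Under paragraphs (f)–(l): (f) would limit (c) — a current Category 3 Clearance is held — but (g) sets (f) aside: (g) is engaged — aggregate throughput is 2,650 units, below the 2,730 units limit. (h) is triggered (the lot is in a historic district), but is set aside by (i): (i) operates — assessed value is $332,000, less than the $337,000 limit. (j) is triggered (the qualifying period is 25 days, meeting the 25 days threshold), but yields to (k): (k) operates against (j): a home-based business operates on the lot. (l) is not triggered (there is no General Approval in force), so (k) stands. So (c) applies.
Exception (d) fails — the lot already has another accessory structure.

No — exception (c) applies; Farouk does not need a building permit.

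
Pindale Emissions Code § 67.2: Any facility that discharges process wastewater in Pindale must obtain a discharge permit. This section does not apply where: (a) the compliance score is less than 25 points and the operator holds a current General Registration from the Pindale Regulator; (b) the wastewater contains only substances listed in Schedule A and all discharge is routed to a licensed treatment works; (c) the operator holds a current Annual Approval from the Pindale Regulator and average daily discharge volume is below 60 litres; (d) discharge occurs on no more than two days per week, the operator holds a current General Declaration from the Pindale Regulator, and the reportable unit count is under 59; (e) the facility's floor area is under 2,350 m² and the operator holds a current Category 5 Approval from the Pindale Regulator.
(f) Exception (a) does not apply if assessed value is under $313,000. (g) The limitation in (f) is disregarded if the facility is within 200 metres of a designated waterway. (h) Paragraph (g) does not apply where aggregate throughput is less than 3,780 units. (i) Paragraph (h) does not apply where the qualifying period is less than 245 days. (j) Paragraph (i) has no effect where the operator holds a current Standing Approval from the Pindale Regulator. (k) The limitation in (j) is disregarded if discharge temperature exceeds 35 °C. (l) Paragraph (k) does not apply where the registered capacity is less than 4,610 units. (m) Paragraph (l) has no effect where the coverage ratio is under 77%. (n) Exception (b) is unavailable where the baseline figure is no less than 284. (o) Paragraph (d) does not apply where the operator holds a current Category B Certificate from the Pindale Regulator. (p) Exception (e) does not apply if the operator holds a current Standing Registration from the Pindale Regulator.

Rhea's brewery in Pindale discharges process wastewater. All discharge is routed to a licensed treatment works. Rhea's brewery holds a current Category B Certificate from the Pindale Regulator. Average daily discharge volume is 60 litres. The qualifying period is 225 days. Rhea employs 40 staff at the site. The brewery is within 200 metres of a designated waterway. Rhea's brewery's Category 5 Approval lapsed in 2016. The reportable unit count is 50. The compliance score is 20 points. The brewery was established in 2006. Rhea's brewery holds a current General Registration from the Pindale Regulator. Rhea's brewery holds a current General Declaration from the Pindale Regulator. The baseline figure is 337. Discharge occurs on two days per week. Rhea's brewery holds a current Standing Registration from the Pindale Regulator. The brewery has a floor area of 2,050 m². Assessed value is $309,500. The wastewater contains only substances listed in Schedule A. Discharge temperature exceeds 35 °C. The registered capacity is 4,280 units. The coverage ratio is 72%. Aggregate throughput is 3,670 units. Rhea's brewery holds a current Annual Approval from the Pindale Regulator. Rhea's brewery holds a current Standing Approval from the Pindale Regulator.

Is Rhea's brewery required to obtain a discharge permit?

Exception (a)'s conditions are all satisfied: the compliance score is 20 points, less than the 25 points limit; a current General Registration is held. As to paragraphs (f)–(m): (f) applies (assessed value is $309,500, under the $313,000 limit), but is overridden by (g): (g) is engaged — the brewery is within 200 m of a designated waterway. (h) is triggered (aggregate throughput is 3,670 units, less than the 3,780 units limit), but is displaced by (i): (i) operates — the qualifying period is 225 days, less than the 245 days limit. (j) would limit (i) — a current Standing Approval is held — but (k) sets (j) aside: (k) operates against (j): discharge temperature exceeds 35 °C. (l) is engaged (the registered capacity is 4,280 units, less than the 4,610 units limit), but is set aside by (m): (m) operates against (l): the coverage ratio is 72%, under the 77% limit. So (a) applies.
Exception (b): the wastewater is Schedule-A-only; discharge is routed to a licensed treatment works — every condition holds. But: (n) operates against (b): the baseline figure is 337, meeting the 284 threshold. (b) is therefore removed.
Exception (c) requires that average daily discharge volume is below 60 litres; but average daily discharge volume is 60 litres, not below 60 litres, so (c) is unavailable.
Exception (d)'s conditions are all satisfied: discharge occurs on no more than two days per week; a current General Declaration is held; the reportable unit count is 50, under the 59 limit. But: (o) operates against (d): a current Category B Certificate is held. So (d) is unavailable.
Exception (e) does not apply: there is no Category 5 Approval in force.

No — exception (a) applies; Rhea's brewery is not required to obtain a discharge permit.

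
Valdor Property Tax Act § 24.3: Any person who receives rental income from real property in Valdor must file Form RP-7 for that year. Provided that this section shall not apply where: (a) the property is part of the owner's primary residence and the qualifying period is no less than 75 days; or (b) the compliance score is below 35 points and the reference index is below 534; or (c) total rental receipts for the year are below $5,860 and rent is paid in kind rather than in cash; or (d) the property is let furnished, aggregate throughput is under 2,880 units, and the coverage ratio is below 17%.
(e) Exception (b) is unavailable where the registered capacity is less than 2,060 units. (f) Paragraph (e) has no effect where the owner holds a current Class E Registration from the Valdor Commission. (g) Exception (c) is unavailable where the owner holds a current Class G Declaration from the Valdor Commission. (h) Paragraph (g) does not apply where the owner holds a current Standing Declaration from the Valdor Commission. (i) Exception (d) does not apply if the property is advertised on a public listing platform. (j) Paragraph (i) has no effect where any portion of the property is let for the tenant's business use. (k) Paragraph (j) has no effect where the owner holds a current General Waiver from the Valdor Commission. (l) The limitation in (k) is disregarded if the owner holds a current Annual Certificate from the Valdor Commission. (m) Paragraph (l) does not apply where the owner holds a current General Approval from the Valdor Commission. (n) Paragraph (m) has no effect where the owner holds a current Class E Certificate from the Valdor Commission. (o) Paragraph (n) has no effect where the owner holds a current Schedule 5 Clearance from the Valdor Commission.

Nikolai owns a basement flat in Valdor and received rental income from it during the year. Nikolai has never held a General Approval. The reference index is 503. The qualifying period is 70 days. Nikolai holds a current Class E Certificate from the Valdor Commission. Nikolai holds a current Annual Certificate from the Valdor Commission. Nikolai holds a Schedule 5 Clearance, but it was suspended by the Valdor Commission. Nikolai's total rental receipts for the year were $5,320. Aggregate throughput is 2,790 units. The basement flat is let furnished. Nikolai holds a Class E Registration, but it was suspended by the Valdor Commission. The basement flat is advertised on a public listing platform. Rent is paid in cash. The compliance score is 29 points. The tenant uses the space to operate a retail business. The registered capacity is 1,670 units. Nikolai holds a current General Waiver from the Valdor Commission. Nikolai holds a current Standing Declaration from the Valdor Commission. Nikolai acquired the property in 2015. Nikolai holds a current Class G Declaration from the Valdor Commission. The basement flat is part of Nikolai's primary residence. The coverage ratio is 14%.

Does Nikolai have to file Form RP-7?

No — exception (d) applies; Nikolai is not required to file Form RP-7.

Exception (a) does not apply: the qualifying period is 70 days, short of 75 days.
All of (b)'s requirements are met (the compliance score is 29 points, below the 35 points limit; the reference index is 503, below the 534 limit). But: (e) is triggered — the registered capacity is 1,670 units, less than the 2,060 units limit. (f), which would lift (e), is not engaged — there is no Class E Registration in force. (b) is therefore removed.
Exception (c) fails — rent is paid in cash.
Exception (d): the property is let furnished; aggregate throughput is 2,790 units, under the 2,880 units limit; the coverage ratio is 14%, below the 17% limit — every condition holds. Considering the limiting provisions: (i) applies (the property is publicly advertised), but is set aside by (j): (j) applies — the space is let for business use. (k) would limit (j) — a current General Waiver is held — but (l) sets (k) aside: (l) operates against (k): a current Annual Certificate is held. (m), which would lift (l), is not engaged — the General Approval is not current. So (d) applies.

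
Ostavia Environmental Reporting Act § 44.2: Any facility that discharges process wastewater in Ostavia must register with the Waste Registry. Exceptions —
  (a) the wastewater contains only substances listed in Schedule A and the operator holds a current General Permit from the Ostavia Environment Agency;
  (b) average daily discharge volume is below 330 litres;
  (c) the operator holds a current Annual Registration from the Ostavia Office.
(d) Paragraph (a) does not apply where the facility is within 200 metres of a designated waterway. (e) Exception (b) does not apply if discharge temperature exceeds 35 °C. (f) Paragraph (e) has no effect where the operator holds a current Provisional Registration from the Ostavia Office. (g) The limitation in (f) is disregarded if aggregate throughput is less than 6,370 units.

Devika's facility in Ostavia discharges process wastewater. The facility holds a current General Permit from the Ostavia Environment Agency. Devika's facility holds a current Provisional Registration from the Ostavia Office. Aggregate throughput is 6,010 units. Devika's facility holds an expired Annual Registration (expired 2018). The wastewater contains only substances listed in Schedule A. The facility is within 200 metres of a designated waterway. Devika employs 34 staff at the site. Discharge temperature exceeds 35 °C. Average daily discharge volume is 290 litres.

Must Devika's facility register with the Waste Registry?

Exception (a)'s conditions are all satisfied: the wastewater is Schedule-A-only; a current General Permit is held. Turning to paragraph (d): (d) operates against (a): the facility is within 200 m of a designated waterway. Exception (a) does not apply.
Exception (b): average daily discharge volume is 290 litres, below the 330 litres limit — every condition holds. Turning to paragraphs (e)–(g): (e) operates against (b): discharge temperature exceeds 35 °C. (f) would limit (e) — a current Provisional Registration is held — but (g) sets (f) aside: (g) operates against (f): aggregate throughput is 6,010 units, less than the 6,370 units limit. So (b) is unavailable.
Exception (c) fails — no current Annual Registration is held.
No exception applies. The general rule governs.

Yes — Devika's facility must register with the Waste Registry.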